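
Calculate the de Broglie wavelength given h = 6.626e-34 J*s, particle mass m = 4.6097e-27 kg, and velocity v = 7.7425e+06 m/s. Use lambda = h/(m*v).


lambda = h / (m * v)
= 6.626e-34 / (4.6097e-27 * 7.7425e+06)
= 6.626e-34 / 3.5691e-20
= 1.8565e-14 m

1.8565e-14


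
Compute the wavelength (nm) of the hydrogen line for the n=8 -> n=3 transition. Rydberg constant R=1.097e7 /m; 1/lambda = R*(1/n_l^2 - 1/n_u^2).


1/lambda = R * (1/n_l^2 - 1/n_u^2)
= 1.097e7 * (1/3^2 - 1/8^2)
= 1.097e7 * (0.111111 - 0.015625)
= 1.097e7 * 0.095486
= 1.0475e+06 /m
lambda = 1 / 1.0475e+06 = 954.6698 nm

954.6698


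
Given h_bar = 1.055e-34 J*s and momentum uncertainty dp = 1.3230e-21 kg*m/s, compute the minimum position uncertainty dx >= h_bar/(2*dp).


dx = h_bar / (2 * dp)
= 1.055e-34 / (2 * 1.3230e-21)
= 1.055e-34 / 2.6460e-21
= 3.9872e-14 m

3.9872e-14


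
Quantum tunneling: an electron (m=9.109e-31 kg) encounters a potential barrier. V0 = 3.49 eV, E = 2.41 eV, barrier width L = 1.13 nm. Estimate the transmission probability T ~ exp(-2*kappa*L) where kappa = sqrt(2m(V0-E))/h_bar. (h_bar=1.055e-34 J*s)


V0 - E = 1.08 eV = 1.7302e-19 J
kappa = sqrt(2 * m * (V0-E)) / h_bar
= sqrt(2 * 9.109e-31 * 1.7302e-19) / 1.055e-34
= 5.3216e+09 /m
2*kappa*L = 2 * 5.3216e+09 * 1.13e-9
= 12.0268
T = exp(-12.0268) = 5.981838e-06

5.981838e-06


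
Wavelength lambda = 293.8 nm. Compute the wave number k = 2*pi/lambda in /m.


k = 2 * pi / lambda
= 6.2832 / (293.8e-9)
= 6.2832 / 2.9380e-07
= 2.1386e+07 /m

2.1386e+07


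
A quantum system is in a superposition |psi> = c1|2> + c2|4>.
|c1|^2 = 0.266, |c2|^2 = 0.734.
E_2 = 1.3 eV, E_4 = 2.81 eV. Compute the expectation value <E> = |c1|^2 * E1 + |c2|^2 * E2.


<E> = |c1|^2 * E1 + |c2|^2 * E2
= 0.266 * 1.3 + 0.734 * 2.81
= 0.3458 + 2.0625
= 2.4083 eV

2.4083


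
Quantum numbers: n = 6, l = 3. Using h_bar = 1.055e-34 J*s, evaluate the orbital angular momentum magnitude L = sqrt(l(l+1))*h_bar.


L = sqrt(l*(l+1)) * h_bar
= sqrt(3 * 4) * 1.055e-34
= sqrt(12) * 1.055e-34
= 3.4641 * 1.055e-34
= 3.6546e-34 J*s

3.6546e-34


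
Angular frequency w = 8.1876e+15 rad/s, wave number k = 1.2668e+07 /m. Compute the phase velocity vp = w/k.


vp = w / k
= 8.1876e+15 / 1.2668e+07
= 6.4632e+08 m/s

6.4632e+08


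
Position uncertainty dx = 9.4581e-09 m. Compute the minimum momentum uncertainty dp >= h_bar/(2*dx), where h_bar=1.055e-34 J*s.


dp = h_bar / (2 * dx)
= 1.055e-34 / (2 * 9.4581e-09)
= 1.055e-34 / 1.8916e-08
= 5.5772e-27 kg*m/s

5.5772e-27


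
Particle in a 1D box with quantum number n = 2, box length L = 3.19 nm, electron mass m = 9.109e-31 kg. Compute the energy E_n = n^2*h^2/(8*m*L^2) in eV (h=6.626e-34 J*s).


E = n^2 * h^2 / (8 * m * L^2)
= 2^2 * (6.626e-34)^2 / (8 * 9.109e-31 * (3.19e-9)^2)
= 4 * 4.3904e-67 / (8 * 9.109e-31 * 1.0176e-17)
= 2.3682e-20 J
= 0.1478 eV

0.1478


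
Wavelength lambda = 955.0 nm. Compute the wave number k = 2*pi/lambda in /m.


k = 2 * pi / lambda
= 6.2832 / (955.0e-9)
= 6.2832 / 9.5500e-07
= 6.5793e+06 /m

6.5793e+06


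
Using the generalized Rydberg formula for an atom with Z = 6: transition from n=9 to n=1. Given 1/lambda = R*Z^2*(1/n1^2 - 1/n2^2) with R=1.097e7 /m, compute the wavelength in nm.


1/lambda = R * Z^2 * (1/n1^2 - 1/n2^2)
= 1.097e7 * 6^2 * (1/1^2 - 1/9^2)
= 1.097e7 * 36 * (1.0 - 0.012346)
= 3.9004e+08 /m
lambda = 1 / 3.9004e+08
= 2.5638 nm

2.5638


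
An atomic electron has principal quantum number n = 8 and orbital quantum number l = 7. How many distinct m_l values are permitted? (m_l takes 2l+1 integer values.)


m_l ranges from -l to +l in integer steps
So m_l goes from -7 to +7
Count = 2l + 1 = 2*7 + 1
= 15

15


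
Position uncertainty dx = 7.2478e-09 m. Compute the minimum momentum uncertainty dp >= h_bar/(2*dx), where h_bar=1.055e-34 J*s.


dp = h_bar / (2 * dx)
= 1.055e-34 / (2 * 7.2478e-09)
= 1.055e-34 / 1.4496e-08
= 7.2781e-27 kg*m/s

7.2781e-27


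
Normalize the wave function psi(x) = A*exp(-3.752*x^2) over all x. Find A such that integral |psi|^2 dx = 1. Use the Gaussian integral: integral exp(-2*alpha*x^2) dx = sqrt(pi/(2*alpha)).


integral |psi|^2 dx = A^2 * sqrt(pi/(2*alpha)) = 1
A^2 = sqrt(2*alpha/pi)
= sqrt(2 * 3.752 / pi)
= 1.545509
A = sqrt(1.545509)
= 1.2432

1.2432


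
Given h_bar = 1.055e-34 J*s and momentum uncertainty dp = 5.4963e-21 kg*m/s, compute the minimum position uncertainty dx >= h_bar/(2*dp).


dx = h_bar / (2 * dp)
= 1.055e-34 / (2 * 5.4963e-21)
= 1.055e-34 / 1.0993e-20
= 9.5974e-15 m

9.5974e-15


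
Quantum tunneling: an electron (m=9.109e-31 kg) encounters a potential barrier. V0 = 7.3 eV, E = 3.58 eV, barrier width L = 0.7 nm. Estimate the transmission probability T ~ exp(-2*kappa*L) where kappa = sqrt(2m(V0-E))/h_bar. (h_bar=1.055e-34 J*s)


V0 - E = 3.72 eV = 5.9594e-19 J
kappa = sqrt(2 * m * (V0-E)) / h_bar
= sqrt(2 * 9.109e-31 * 5.9594e-19) / 1.055e-34
= 9.8764e+09 /m
2*kappa*L = 2 * 9.8764e+09 * 0.7e-9
= 13.827
T = exp(-13.827) = 9.885547e-07

9.885547e-07


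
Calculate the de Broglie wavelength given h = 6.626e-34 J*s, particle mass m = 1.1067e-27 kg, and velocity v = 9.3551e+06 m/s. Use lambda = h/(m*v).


lambda = h / (m * v)
= 6.626e-34 / (1.1067e-27 * 9.3551e+06)
= 6.626e-34 / 1.0353e-20
= 6.3999e-14 m

6.3999e-14


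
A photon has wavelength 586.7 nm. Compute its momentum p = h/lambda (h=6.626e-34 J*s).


p = h / lambda
= 6.626e-34 / (586.7e-9)
= 6.626e-34 / 5.8670e-07
= 1.1294e-27 kg*m/s

1.1294e-27


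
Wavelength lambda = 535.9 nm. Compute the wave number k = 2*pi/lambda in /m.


k = 2 * pi / lambda
= 6.2832 / (535.9e-9)
= 6.2832 / 5.3590e-07
= 1.1725e+07 /m

1.1725e+07


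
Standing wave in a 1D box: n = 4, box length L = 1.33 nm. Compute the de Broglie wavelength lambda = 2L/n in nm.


lambda = 2L / n
= 2 * 1.33 / 4
= 2.66 / 4
= 0.665 nm

0.665


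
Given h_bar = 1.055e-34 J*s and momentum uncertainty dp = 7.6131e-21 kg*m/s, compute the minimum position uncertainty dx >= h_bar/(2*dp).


dx = h_bar / (2 * dp)
= 1.055e-34 / (2 * 7.6131e-21)
= 1.055e-34 / 1.5226e-20
= 6.9288e-15 m

6.9288e-15


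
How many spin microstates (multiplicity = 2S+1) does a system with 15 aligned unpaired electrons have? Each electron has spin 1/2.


Total spin S = N * (1/2) = 15 * 0.5 = 7.5
Spin multiplicity = 2S + 1
= 2 * 7.5 + 1
= 16

16


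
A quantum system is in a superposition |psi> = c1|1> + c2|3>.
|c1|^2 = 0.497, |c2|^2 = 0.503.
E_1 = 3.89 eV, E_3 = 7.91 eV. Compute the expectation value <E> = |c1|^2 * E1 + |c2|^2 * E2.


<E> = |c1|^2 * E1 + |c2|^2 * E2
= 0.497 * 3.89 + 0.503 * 7.91
= 1.9333 + 3.9787
= 5.9121 eV

5.9121


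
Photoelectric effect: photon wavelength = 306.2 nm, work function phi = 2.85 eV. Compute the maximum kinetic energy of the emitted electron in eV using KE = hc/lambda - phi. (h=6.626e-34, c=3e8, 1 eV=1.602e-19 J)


E_photon = hc / lambda
= (6.626e-34)(3e8) / (306.2e-9)
= 6.4918e-19 J
= 4.0523 eV
KE = E_photon - phi
= 4.0523 - 2.85
= 1.2023 eV

1.2023


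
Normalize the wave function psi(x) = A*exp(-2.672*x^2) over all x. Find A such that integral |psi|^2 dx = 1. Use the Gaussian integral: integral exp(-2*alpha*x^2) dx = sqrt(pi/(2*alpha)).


integral |psi|^2 dx = A^2 * sqrt(pi/(2*alpha)) = 1
A^2 = sqrt(2*alpha/pi)
= sqrt(2 * 2.672 / pi)
= 1.304242
A = sqrt(1.304242)
= 1.142

1.142


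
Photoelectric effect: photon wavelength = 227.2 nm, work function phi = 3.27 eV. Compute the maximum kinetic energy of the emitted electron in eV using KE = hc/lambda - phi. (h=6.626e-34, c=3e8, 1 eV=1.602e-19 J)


E_photon = hc / lambda
= (6.626e-34)(3e8) / (227.2e-9)
= 8.7491e-19 J
= 5.4614 eV
KE = E_photon - phi
= 5.4614 - 3.27
= 2.1914 eV

2.1914


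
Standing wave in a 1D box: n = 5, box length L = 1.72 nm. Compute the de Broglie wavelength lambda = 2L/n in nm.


lambda = 2L / n
= 2 * 1.72 / 5
= 3.44 / 5
= 0.688 nm

0.688


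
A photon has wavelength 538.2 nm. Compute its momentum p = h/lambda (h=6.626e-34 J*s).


p = h / lambda
= 6.626e-34 / (538.2e-9)
= 6.626e-34 / 5.3820e-07
= 1.2311e-27 kg*m/s

1.2311e-27


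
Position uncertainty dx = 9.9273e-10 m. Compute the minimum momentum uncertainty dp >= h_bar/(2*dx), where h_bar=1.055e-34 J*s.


dp = h_bar / (2 * dx)
= 1.055e-34 / (2 * 9.9273e-10)
= 1.055e-34 / 1.9855e-09
= 5.3136e-26 kg*m/s

5.3136e-26


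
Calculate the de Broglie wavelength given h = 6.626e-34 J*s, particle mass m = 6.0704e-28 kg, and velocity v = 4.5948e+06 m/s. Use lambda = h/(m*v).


lambda = h / (m * v)
= 6.626e-34 / (6.0704e-28 * 4.5948e+06)
= 6.626e-34 / 2.7892e-21
= 2.3756e-13 m

2.3756e-13


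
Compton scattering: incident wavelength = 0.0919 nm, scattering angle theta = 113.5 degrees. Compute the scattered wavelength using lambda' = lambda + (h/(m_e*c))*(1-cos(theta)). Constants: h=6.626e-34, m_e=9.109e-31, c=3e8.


Compton wavelength: h/(m_e*c) = 2.4247e-12 m
d_lambda = 2.4247e-12 * (1 - cos(113.5 deg))
= 2.4247e-12 * 1.398749
= 3.3916e-12 m = 0.003392 nm
lambda' = 0.0919 + 0.003392
= 0.095292 nm

0.095292


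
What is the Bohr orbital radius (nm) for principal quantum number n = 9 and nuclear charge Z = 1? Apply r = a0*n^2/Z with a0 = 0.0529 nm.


r = a0 * n^2 / Z
= 0.0529 * 9^2 / 1
= 0.0529 * 81 / 1
= 4.2849 nm

4.2849


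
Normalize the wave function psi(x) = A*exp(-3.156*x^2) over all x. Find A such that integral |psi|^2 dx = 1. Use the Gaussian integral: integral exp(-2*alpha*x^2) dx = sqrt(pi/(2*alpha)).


integral |psi|^2 dx = A^2 * sqrt(pi/(2*alpha)) = 1
A^2 = sqrt(2*alpha/pi)
= sqrt(2 * 3.156 / pi)
= 1.417453
A = sqrt(1.417453)
= 1.1906

1.1906


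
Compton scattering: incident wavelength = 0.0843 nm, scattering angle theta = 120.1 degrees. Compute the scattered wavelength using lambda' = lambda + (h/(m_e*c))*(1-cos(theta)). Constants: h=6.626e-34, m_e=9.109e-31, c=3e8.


Compton wavelength: h/(m_e*c) = 2.4247e-12 m
d_lambda = 2.4247e-12 * (1 - cos(120.1 deg))
= 2.4247e-12 * 1.501511
= 3.6407e-12 m = 0.003641 nm
lambda' = 0.0843 + 0.003641
= 0.087941 nm

0.087941


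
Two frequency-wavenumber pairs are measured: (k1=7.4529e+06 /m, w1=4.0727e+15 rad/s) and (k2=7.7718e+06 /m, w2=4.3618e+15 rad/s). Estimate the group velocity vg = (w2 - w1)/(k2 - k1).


vg = (w2 - w1) / (k2 - k1)
= (4.3618e+15 - 4.0727e+15) / (7.7718e+06 - 7.4529e+06)
= 2.8910e+14 / 3.1890e+05
= 9.0655e+08 m/s

9.0655e+08


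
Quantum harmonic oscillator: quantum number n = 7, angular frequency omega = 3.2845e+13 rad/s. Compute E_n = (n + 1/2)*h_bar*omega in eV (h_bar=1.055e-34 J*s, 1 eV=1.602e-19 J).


E = (n + 1/2) * h_bar * omega
= (7 + 0.5) * 1.055e-34 * 3.2845e+13
= 7.5 * 3.4651e-21
= 2.5989e-20 J
= 0.1622 eV

0.1622


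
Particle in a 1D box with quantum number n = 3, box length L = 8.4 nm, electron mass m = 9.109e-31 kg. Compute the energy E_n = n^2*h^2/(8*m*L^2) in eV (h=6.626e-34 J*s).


E = n^2 * h^2 / (8 * m * L^2)
= 3^2 * (6.626e-34)^2 / (8 * 9.109e-31 * (8.4e-9)^2)
= 9 * 4.3904e-67 / (8 * 9.109e-31 * 7.0560e-17)
= 7.6847e-21 J
= 0.048 eV

0.048


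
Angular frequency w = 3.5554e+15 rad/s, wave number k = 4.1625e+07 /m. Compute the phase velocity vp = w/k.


vp = w / k
= 3.5554e+15 / 4.1625e+07
= 8.5415e+07 m/s

8.5415e+07


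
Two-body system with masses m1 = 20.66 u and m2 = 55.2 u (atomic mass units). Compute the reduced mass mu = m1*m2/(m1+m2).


mu = m1 * m2 / (m1 + m2)
= 20.66 * 55.2 / (20.66 + 55.2)
= 1140.432 / 75.86
= 15.0334 u

15.0334


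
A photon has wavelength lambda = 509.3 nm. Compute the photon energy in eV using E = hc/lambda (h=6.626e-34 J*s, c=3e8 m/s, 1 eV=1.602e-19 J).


E = hc / lambda
= (6.626e-34)(3e8) / (509.3e-9)
= 1.9878e-25 / 5.0930e-07
= 3.9030e-19 J
Converting to eV: 3.9030e-19 / 1.602e-19
= 2.4363 eV

2.4363


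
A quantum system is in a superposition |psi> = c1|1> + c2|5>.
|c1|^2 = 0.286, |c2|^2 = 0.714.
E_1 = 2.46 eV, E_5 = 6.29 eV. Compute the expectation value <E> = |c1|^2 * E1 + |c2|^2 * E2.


<E> = |c1|^2 * E1 + |c2|^2 * E2
= 0.286 * 2.46 + 0.714 * 6.29
= 0.7036 + 4.4911
= 5.1946 eV

5.1946


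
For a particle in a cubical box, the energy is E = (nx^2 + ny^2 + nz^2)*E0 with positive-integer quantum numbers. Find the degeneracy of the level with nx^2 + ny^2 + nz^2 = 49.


Enumerate all (nx, ny, nz) with nx^2 + ny^2 + nz^2 = 49:
(2,3,6)
(2,6,3)
(3,2,6)
(3,6,2)
(6,2,3)
(6,3,2)
Total degeneracy = 6

6


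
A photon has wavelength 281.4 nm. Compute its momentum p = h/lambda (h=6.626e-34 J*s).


p = h / lambda
= 6.626e-34 / (281.4e-9)
= 6.626e-34 / 2.8140e-07
= 2.3547e-27 kg*m/s

2.3547e-27


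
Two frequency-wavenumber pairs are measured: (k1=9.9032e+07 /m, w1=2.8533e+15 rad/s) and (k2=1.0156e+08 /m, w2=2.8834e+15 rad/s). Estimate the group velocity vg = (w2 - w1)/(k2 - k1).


vg = (w2 - w1) / (k2 - k1)
= (2.8834e+15 - 2.8533e+15) / (1.0156e+08 - 9.9032e+07)
= 3.0100e+13 / 2.5280e+06
= 1.1907e+07 m/s

1.1907e+07


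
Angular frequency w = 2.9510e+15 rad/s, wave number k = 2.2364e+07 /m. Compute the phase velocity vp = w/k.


vp = w / k
= 2.9510e+15 / 2.2364e+07
= 1.3195e+08 m/s

1.3195e+08


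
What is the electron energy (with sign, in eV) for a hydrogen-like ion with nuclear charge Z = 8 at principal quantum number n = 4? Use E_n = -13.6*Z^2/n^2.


E_n = -13.6 * Z^2 / n^2
= -13.6 * 8^2 / 4^2
= -13.6 * 64 / 16
= -54.4 eV

-54.4


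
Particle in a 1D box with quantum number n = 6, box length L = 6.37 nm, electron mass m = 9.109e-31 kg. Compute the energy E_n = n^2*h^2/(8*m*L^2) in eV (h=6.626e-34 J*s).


E = n^2 * h^2 / (8 * m * L^2)
= 6^2 * (6.626e-34)^2 / (8 * 9.109e-31 * (6.37e-9)^2)
= 36 * 4.3904e-67 / (8 * 9.109e-31 * 4.0577e-17)
= 5.3452e-20 J
= 0.3337 eV

0.3337


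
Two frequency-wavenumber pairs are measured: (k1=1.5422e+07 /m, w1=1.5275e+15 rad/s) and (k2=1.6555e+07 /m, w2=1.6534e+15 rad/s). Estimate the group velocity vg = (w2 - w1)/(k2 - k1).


vg = (w2 - w1) / (k2 - k1)
= (1.6534e+15 - 1.5275e+15) / (1.6555e+07 - 1.5422e+07)
= 1.2590e+14 / 1.1330e+06
= 1.1112e+08 m/s

1.1112e+08


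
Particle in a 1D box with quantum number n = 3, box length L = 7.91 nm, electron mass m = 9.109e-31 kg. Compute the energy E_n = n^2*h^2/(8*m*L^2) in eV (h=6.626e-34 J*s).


E = n^2 * h^2 / (8 * m * L^2)
= 3^2 * (6.626e-34)^2 / (8 * 9.109e-31 * (7.91e-9)^2)
= 9 * 4.3904e-67 / (8 * 9.109e-31 * 6.2568e-17)
= 8.6663e-21 J
= 0.0541 eV

0.0541


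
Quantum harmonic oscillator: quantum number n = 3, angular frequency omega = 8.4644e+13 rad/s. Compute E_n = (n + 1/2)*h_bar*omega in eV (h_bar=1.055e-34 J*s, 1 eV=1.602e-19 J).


E = (n + 1/2) * h_bar * omega
= (3 + 0.5) * 1.055e-34 * 8.4644e+13
= 3.5 * 8.9299e-21
= 3.1255e-20 J
= 0.1951 eV

0.1951


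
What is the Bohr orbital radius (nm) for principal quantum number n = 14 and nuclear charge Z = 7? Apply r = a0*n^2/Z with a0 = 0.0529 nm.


r = a0 * n^2 / Z
= 0.0529 * 14^2 / 7
= 0.0529 * 196 / 7
= 1.4812 nm

1.4812


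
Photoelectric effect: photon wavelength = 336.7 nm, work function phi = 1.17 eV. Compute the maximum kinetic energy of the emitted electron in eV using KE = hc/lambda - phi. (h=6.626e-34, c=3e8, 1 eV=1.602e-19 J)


E_photon = hc / lambda
= (6.626e-34)(3e8) / (336.7e-9)
= 5.9038e-19 J
= 3.6853 eV
KE = E_photon - phi
= 3.6853 - 1.17
= 2.5153 eV

2.5153


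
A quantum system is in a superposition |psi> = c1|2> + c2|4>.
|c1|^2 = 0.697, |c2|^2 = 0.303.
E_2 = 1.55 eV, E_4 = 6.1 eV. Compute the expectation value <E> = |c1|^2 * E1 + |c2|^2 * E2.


<E> = |c1|^2 * E1 + |c2|^2 * E2
= 0.697 * 1.55 + 0.303 * 6.1
= 1.0803 + 1.8483
= 2.9286 eV

2.9286


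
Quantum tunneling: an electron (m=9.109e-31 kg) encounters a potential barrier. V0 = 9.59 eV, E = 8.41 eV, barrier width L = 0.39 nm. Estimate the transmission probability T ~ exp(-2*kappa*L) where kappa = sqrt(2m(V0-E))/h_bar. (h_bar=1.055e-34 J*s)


V0 - E = 1.18 eV = 1.8904e-19 J
kappa = sqrt(2 * m * (V0-E)) / h_bar
= sqrt(2 * 9.109e-31 * 1.8904e-19) / 1.055e-34
= 5.5625e+09 /m
2*kappa*L = 2 * 5.5625e+09 * 0.39e-9
= 4.3388
T = exp(-4.3388) = 1.305282e-02

1.305282e-02


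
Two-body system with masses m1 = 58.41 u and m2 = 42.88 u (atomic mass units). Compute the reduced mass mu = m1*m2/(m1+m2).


mu = m1 * m2 / (m1 + m2)
= 58.41 * 42.88 / (58.41 + 42.88)
= 2504.6208 / 101.29
= 24.7272 u

24.7272


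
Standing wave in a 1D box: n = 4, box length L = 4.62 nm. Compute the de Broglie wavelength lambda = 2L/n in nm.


lambda = 2L / n
= 2 * 4.62 / 4
= 9.24 / 4
= 2.31 nm

2.31


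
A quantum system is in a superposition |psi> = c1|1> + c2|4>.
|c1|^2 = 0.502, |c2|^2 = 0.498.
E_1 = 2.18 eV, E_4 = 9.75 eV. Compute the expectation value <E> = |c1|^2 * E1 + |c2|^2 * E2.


<E> = |c1|^2 * E1 + |c2|^2 * E2
= 0.502 * 2.18 + 0.498 * 9.75
= 1.0944 + 4.8555
= 5.9499 eV

5.9499


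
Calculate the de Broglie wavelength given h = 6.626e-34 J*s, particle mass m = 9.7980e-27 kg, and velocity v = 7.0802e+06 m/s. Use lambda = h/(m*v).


lambda = h / (m * v)
= 6.626e-34 / (9.7980e-27 * 7.0802e+06)
= 6.626e-34 / 6.9372e-20
= 9.5514e-15 m

9.5514e-15


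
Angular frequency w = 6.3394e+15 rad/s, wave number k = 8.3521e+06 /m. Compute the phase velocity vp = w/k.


vp = w / k
= 6.3394e+15 / 8.3521e+06
= 7.5902e+08 m/s

7.5902e+08


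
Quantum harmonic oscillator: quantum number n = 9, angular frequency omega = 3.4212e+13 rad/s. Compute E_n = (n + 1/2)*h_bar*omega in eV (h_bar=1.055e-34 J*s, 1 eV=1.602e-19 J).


E = (n + 1/2) * h_bar * omega
= (9 + 0.5) * 1.055e-34 * 3.4212e+13
= 9.5 * 3.6094e-21
= 3.4289e-20 J
= 0.214 eV

0.214


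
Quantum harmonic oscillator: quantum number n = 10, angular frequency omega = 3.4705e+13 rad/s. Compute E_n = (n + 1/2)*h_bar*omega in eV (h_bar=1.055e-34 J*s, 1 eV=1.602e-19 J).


E = (n + 1/2) * h_bar * omega
= (10 + 0.5) * 1.055e-34 * 3.4705e+13
= 10.5 * 3.6614e-21
= 3.8444e-20 J
= 0.24 eV

0.24


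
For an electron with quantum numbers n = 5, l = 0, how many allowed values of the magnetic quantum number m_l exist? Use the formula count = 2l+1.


m_l ranges from -l to +l in integer steps
So m_l goes from -0 to +0
Count = 2l + 1 = 2*0 + 1
= 1

1


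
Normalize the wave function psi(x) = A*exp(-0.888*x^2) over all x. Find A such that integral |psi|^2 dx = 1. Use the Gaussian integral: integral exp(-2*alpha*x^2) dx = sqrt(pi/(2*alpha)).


integral |psi|^2 dx = A^2 * sqrt(pi/(2*alpha)) = 1
A^2 = sqrt(2*alpha/pi)
= sqrt(2 * 0.888 / pi)
= 0.751877
A = sqrt(0.751877)
= 0.8671

0.8671


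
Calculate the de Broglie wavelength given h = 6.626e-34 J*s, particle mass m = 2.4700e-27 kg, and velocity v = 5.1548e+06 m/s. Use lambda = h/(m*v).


lambda = h / (m * v)
= 6.626e-34 / (2.4700e-27 * 5.1548e+06)
= 6.626e-34 / 1.2732e-20
= 5.2041e-14 m

5.2041e-14


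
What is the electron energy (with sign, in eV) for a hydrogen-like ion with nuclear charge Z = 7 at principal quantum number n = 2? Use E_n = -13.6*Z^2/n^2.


E_n = -13.6 * Z^2 / n^2
= -13.6 * 7^2 / 2^2
= -13.6 * 49 / 4
= -166.6 eV

-166.6


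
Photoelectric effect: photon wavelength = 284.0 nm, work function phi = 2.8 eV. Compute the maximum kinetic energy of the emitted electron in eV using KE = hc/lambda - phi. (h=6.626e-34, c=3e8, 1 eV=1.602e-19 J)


E_photon = hc / lambda
= (6.626e-34)(3e8) / (284.0e-9)
= 6.9993e-19 J
= 4.3691 eV
KE = E_photon - phi
= 4.3691 - 2.8
= 1.5691 eV

1.5691


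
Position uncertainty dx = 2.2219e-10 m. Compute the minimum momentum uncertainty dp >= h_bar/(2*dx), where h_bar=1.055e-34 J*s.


dp = h_bar / (2 * dx)
= 1.055e-34 / (2 * 2.2219e-10)
= 1.055e-34 / 4.4438e-10
= 2.3741e-25 kg*m/s

2.3741e-25


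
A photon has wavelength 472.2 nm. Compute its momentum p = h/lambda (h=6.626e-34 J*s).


p = h / lambda
= 6.626e-34 / (472.2e-9)
= 6.626e-34 / 4.7220e-07
= 1.4032e-27 kg*m/s

1.4032e-27


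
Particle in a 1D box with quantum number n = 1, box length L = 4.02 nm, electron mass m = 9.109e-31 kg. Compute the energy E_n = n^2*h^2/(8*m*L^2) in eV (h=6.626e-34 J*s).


E = n^2 * h^2 / (8 * m * L^2)
= 1^2 * (6.626e-34)^2 / (8 * 9.109e-31 * (4.02e-9)^2)
= 1 * 4.3904e-67 / (8 * 9.109e-31 * 1.6160e-17)
= 3.7281e-21 J
= 0.0233 eV

0.0233


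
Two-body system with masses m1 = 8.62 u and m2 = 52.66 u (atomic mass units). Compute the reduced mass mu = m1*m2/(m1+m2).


mu = m1 * m2 / (m1 + m2)
= 8.62 * 52.66 / (8.62 + 52.66)
= 453.9292 / 61.28
= 7.4075 u

7.4075


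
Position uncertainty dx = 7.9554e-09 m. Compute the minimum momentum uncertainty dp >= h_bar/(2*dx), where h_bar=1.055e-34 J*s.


dp = h_bar / (2 * dx)
= 1.055e-34 / (2 * 7.9554e-09)
= 1.055e-34 / 1.5911e-08
= 6.6307e-27 kg*m/s

6.6307e-27


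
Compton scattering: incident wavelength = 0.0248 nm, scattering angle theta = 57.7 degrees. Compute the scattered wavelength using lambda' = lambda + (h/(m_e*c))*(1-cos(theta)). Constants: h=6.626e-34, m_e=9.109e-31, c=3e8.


Compton wavelength: h/(m_e*c) = 2.4247e-12 m
d_lambda = 2.4247e-12 * (1 - cos(57.7 deg))
= 2.4247e-12 * 0.465648
= 1.1291e-12 m = 0.001129 nm
lambda' = 0.0248 + 0.001129
= 0.025929 nm

0.025929


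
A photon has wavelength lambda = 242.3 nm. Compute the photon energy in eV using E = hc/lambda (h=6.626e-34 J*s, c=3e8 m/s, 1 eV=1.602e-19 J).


E = hc / lambda
= (6.626e-34)(3e8) / (242.3e-9)
= 1.9878e-25 / 2.4230e-07
= 8.2039e-19 J
Converting to eV: 8.2039e-19 / 1.602e-19
= 5.121 eV

5.121


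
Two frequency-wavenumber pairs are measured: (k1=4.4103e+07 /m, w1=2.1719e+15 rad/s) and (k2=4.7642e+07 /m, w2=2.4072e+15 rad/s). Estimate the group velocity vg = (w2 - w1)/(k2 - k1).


vg = (w2 - w1) / (k2 - k1)
= (2.4072e+15 - 2.1719e+15) / (4.7642e+07 - 4.4103e+07)
= 2.3530e+14 / 3.5390e+06
= 6.6488e+07 m/s

6.6488e+07


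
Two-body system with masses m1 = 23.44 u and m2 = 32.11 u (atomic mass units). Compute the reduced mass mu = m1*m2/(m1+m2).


mu = m1 * m2 / (m1 + m2)
= 23.44 * 32.11 / (23.44 + 32.11)
= 752.6584 / 55.55
= 13.5492 u

13.5492


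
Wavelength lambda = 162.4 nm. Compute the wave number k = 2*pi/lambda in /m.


k = 2 * pi / lambda
= 6.2832 / (162.4e-9)
= 6.2832 / 1.6240e-07
= 3.8690e+07 /m

3.8690e+07


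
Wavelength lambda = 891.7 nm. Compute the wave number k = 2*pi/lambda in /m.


k = 2 * pi / lambda
= 6.2832 / (891.7e-9)
= 6.2832 / 8.9170e-07
= 7.0463e+06 /m

7.0463e+06


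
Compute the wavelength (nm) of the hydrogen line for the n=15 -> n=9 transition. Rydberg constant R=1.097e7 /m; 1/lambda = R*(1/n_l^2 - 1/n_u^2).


1/lambda = R * (1/n_l^2 - 1/n_u^2)
= 1.097e7 * (1/9^2 - 1/15^2)
= 1.097e7 * (0.012346 - 0.004444)
= 1.097e7 * 0.007901
= 8.6677e+04 /m
lambda = 1 / 8.6677e+04 = 11537.1468 nm

11537.1468


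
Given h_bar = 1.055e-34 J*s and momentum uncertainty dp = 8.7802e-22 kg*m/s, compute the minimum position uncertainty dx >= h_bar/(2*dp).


dx = h_bar / (2 * dp)
= 1.055e-34 / (2 * 8.7802e-22)
= 1.055e-34 / 1.7560e-21
= 6.0078e-14 m

6.0078e-14


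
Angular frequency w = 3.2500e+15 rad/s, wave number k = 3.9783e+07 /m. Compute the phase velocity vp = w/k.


vp = w / k
= 3.2500e+15 / 3.9783e+07
= 8.1693e+07 m/s

8.1693e+07


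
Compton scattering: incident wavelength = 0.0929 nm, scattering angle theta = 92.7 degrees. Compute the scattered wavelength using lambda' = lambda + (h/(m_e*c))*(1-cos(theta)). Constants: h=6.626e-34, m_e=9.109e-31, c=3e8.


Compton wavelength: h/(m_e*c) = 2.4247e-12 m
d_lambda = 2.4247e-12 * (1 - cos(92.7 deg))
= 2.4247e-12 * 1.047106
= 2.5389e-12 m = 0.002539 nm
lambda' = 0.0929 + 0.002539
= 0.095439 nm

0.095439


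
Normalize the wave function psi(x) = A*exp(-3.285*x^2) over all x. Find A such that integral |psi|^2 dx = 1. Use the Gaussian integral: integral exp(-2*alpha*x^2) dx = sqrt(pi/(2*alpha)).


integral |psi|^2 dx = A^2 * sqrt(pi/(2*alpha)) = 1
A^2 = sqrt(2*alpha/pi)
= sqrt(2 * 3.285 / pi)
= 1.446131
A = sqrt(1.446131)
= 1.2026

1.2026


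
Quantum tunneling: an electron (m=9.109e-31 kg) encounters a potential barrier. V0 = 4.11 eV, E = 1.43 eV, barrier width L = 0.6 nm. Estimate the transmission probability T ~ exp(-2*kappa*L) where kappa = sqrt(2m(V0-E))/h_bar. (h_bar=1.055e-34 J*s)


V0 - E = 2.68 eV = 4.2934e-19 J
kappa = sqrt(2 * m * (V0-E)) / h_bar
= sqrt(2 * 9.109e-31 * 4.2934e-19) / 1.055e-34
= 8.3829e+09 /m
2*kappa*L = 2 * 8.3829e+09 * 0.6e-9
= 10.0595
T = exp(-10.0595) = 4.277605e-05

4.277605e-05


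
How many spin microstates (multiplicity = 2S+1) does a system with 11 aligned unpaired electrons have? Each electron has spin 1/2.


Total spin S = N * (1/2) = 11 * 0.5 = 5.5
Spin multiplicity = 2S + 1
= 2 * 5.5 + 1
= 12

12


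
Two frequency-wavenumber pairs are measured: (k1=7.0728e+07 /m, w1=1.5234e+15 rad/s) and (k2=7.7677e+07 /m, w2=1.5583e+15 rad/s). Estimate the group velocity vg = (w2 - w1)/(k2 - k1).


vg = (w2 - w1) / (k2 - k1)
= (1.5583e+15 - 1.5234e+15) / (7.7677e+07 - 7.0728e+07)
= 3.4900e+13 / 6.9490e+06
= 5.0223e+06 m/s

5.0223e+06


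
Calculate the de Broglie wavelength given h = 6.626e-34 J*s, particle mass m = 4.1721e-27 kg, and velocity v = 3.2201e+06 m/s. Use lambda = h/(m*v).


lambda = h / (m * v)
= 6.626e-34 / (4.1721e-27 * 3.2201e+06)
= 6.626e-34 / 1.3435e-20
= 4.9320e-14 m

4.9320e-14


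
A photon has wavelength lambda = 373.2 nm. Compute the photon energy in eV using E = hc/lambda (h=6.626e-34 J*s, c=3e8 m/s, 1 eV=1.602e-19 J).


E = hc / lambda
= (6.626e-34)(3e8) / (373.2e-9)
= 1.9878e-25 / 3.7320e-07
= 5.3264e-19 J
Converting to eV: 5.3264e-19 / 1.602e-19
= 3.3248 eV

3.3248


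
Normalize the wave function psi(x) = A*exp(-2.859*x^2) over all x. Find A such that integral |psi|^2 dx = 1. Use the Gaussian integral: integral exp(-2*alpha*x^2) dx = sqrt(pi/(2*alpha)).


integral |psi|^2 dx = A^2 * sqrt(pi/(2*alpha)) = 1
A^2 = sqrt(2*alpha/pi)
= sqrt(2 * 2.859 / pi)
= 1.349109
A = sqrt(1.349109)
= 1.1615

1.1615


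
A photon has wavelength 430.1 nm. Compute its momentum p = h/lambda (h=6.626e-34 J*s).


p = h / lambda
= 6.626e-34 / (430.1e-9)
= 6.626e-34 / 4.3010e-07
= 1.5406e-27 kg*m/s

1.5406e-27


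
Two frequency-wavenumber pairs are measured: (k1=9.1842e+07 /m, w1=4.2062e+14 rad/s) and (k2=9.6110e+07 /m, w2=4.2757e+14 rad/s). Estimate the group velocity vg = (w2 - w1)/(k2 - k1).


vg = (w2 - w1) / (k2 - k1)
= (4.2757e+14 - 4.2062e+14) / (9.6110e+07 - 9.1842e+07)
= 6.9500e+12 / 4.2680e+06
= 1.6284e+06 m/s

1.6284e+06


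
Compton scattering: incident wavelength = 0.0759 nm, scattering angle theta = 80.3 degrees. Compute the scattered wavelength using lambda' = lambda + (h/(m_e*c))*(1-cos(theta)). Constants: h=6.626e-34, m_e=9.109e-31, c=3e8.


Compton wavelength: h/(m_e*c) = 2.4247e-12 m
d_lambda = 2.4247e-12 * (1 - cos(80.3 deg))
= 2.4247e-12 * 0.831511
= 2.0162e-12 m = 0.002016 nm
lambda' = 0.0759 + 0.002016
= 0.077916 nm

0.077916


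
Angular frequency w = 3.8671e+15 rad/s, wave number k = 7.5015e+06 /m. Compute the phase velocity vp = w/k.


vp = w / k
= 3.8671e+15 / 7.5015e+06
= 5.1551e+08 m/s

5.1551e+08


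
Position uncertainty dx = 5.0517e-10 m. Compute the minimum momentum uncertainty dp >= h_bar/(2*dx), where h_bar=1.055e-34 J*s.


dp = h_bar / (2 * dx)
= 1.055e-34 / (2 * 5.0517e-10)
= 1.055e-34 / 1.0103e-09
= 1.0442e-25 kg*m/s

1.0442e-25


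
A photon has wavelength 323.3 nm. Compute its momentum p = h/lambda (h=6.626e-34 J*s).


p = h / lambda
= 6.626e-34 / (323.3e-9)
= 6.626e-34 / 3.2330e-07
= 2.0495e-27 kg*m/s

2.0495e-27


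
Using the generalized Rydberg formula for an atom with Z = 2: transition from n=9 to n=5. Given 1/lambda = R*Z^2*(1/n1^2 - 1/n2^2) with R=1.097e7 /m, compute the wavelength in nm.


1/lambda = R * Z^2 * (1/n1^2 - 1/n2^2)
= 1.097e7 * 2^2 * (1/5^2 - 1/9^2)
= 1.097e7 * 4 * (0.04 - 0.012346)
= 1.2135e+06 /m
lambda = 1 / 1.2135e+06
= 824.0819 nm

824.0819


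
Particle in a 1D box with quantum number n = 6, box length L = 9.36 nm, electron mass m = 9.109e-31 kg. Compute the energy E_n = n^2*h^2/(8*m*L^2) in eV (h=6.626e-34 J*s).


E = n^2 * h^2 / (8 * m * L^2)
= 6^2 * (6.626e-34)^2 / (8 * 9.109e-31 * (9.36e-9)^2)
= 36 * 4.3904e-67 / (8 * 9.109e-31 * 8.7610e-17)
= 2.4757e-20 J
= 0.1545 eV

0.1545


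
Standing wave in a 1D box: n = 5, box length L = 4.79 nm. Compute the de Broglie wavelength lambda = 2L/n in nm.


lambda = 2L / n
= 2 * 4.79 / 5
= 9.58 / 5
= 1.916 nm

1.916


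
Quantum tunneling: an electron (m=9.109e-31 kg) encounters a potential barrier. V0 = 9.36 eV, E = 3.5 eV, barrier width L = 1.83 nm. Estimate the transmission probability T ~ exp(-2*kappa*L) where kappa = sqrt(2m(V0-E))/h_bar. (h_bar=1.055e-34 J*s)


V0 - E = 5.86 eV = 9.3877e-19 J
kappa = sqrt(2 * m * (V0-E)) / h_bar
= sqrt(2 * 9.109e-31 * 9.3877e-19) / 1.055e-34
= 1.2396e+10 /m
2*kappa*L = 2 * 1.2396e+10 * 1.83e-9
= 45.369
T = exp(-45.369) = 1.979253e-20

1.979253e-20


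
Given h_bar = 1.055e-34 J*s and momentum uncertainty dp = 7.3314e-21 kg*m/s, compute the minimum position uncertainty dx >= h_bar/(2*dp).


dx = h_bar / (2 * dp)
= 1.055e-34 / (2 * 7.3314e-21)
= 1.055e-34 / 1.4663e-20
= 7.1951e-15 m

7.1951e-15


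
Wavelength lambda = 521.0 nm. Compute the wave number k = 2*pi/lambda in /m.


k = 2 * pi / lambda
= 6.2832 / (521.0e-9)
= 6.2832 / 5.2100e-07
= 1.2060e+07 /m

1.2060e+07


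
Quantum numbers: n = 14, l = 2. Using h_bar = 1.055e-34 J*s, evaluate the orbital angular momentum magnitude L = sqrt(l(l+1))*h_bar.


L = sqrt(l*(l+1)) * h_bar
= sqrt(2 * 3) * 1.055e-34
= sqrt(6) * 1.055e-34
= 2.4495 * 1.055e-34
= 2.5842e-34 J*s

2.5842e-34


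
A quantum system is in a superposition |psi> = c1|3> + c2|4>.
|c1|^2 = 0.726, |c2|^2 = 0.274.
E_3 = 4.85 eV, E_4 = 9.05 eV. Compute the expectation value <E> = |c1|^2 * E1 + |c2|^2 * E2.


<E> = |c1|^2 * E1 + |c2|^2 * E2
= 0.726 * 4.85 + 0.274 * 9.05
= 3.5211 + 2.4797
= 6.0008 eV

6.0008


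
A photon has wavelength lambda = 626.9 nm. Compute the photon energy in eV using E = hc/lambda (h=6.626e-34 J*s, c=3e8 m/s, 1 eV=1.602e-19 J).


E = hc / lambda
= (6.626e-34)(3e8) / (626.9e-9)
= 1.9878e-25 / 6.2690e-07
= 3.1708e-19 J
Converting to eV: 3.1708e-19 / 1.602e-19
= 1.9793 eV

1.9793


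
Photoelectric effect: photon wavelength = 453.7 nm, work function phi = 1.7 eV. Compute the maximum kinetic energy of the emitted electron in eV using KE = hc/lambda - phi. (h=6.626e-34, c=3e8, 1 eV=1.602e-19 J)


E_photon = hc / lambda
= (6.626e-34)(3e8) / (453.7e-9)
= 4.3813e-19 J
= 2.7349 eV
KE = E_photon - phi
= 2.7349 - 1.7
= 1.0349 eV

1.0349


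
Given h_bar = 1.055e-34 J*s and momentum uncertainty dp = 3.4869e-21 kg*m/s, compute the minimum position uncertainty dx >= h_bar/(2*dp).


dx = h_bar / (2 * dp)
= 1.055e-34 / (2 * 3.4869e-21)
= 1.055e-34 / 6.9738e-21
= 1.5128e-14 m

1.5128e-14


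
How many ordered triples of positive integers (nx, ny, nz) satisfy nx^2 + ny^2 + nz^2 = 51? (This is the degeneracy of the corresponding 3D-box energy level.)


Enumerate all (nx, ny, nz) with nx^2 + ny^2 + nz^2 = 51:
(1,1,7)
(1,5,5)
(1,7,1)
(5,1,5)
(5,5,1)
(7,1,1)
Total degeneracy = 6

6


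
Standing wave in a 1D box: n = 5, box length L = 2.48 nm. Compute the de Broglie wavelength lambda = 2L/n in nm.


lambda = 2L / n
= 2 * 2.48 / 5
= 4.96 / 5
= 0.992 nm

0.992


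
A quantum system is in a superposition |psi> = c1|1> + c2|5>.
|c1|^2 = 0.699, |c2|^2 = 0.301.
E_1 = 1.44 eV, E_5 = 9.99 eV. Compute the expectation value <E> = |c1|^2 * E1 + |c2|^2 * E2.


<E> = |c1|^2 * E1 + |c2|^2 * E2
= 0.699 * 1.44 + 0.301 * 9.99
= 1.0066 + 3.007
= 4.0136 eV

4.0136


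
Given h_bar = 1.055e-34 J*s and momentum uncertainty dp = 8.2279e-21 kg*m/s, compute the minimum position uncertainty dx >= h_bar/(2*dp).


dx = h_bar / (2 * dp)
= 1.055e-34 / (2 * 8.2279e-21)
= 1.055e-34 / 1.6456e-20
= 6.4111e-15 m

6.4111e-15


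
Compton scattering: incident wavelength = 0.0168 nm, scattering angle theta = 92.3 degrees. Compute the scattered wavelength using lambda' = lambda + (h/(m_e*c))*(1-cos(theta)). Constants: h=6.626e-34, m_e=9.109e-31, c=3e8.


Compton wavelength: h/(m_e*c) = 2.4247e-12 m
d_lambda = 2.4247e-12 * (1 - cos(92.3 deg))
= 2.4247e-12 * 1.040132
= 2.5220e-12 m = 0.002522 nm
lambda' = 0.0168 + 0.002522
= 0.019322 nm

0.019322


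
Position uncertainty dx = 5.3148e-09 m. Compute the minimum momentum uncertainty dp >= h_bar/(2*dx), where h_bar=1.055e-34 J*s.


dp = h_bar / (2 * dx)
= 1.055e-34 / (2 * 5.3148e-09)
= 1.055e-34 / 1.0630e-08
= 9.9251e-27 kg*m/s

9.9251e-27


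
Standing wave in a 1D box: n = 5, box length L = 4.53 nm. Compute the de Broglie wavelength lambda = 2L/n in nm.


lambda = 2L / n
= 2 * 4.53 / 5
= 9.06 / 5
= 1.812 nm

1.812


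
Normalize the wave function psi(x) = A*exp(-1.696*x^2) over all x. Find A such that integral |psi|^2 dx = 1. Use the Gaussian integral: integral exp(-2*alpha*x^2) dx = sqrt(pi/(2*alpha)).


integral |psi|^2 dx = A^2 * sqrt(pi/(2*alpha)) = 1
A^2 = sqrt(2*alpha/pi)
= sqrt(2 * 1.696 / pi)
= 1.03909
A = sqrt(1.03909)
= 1.0194

1.0194


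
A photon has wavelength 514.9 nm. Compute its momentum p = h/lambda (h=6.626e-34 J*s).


p = h / lambda
= 6.626e-34 / (514.9e-9)
= 6.626e-34 / 5.1490e-07
= 1.2869e-27 kg*m/s

1.2869e-27


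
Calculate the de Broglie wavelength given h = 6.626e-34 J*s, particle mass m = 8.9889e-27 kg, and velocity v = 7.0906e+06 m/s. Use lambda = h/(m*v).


lambda = h / (m * v)
= 6.626e-34 / (8.9889e-27 * 7.0906e+06)
= 6.626e-34 / 6.3737e-20
= 1.0396e-14 m

1.0396e-14


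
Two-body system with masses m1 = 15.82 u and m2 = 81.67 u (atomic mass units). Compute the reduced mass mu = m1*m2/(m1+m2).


mu = m1 * m2 / (m1 + m2)
= 15.82 * 81.67 / (15.82 + 81.67)
= 1292.0194 / 97.49
= 13.2528 u

13.2528


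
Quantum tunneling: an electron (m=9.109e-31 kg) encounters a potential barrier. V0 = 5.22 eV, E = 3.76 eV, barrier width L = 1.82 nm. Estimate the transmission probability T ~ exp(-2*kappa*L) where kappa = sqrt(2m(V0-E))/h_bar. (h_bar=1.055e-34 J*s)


V0 - E = 1.46 eV = 2.3389e-19 J
kappa = sqrt(2 * m * (V0-E)) / h_bar
= sqrt(2 * 9.109e-31 * 2.3389e-19) / 1.055e-34
= 6.1874e+09 /m
2*kappa*L = 2 * 6.1874e+09 * 1.82e-9
= 22.522
T = exp(-22.522) = 1.655082e-10

1.655082e-10


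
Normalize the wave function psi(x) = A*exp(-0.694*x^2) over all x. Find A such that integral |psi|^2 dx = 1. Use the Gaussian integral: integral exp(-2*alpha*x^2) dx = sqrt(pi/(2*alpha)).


integral |psi|^2 dx = A^2 * sqrt(pi/(2*alpha)) = 1
A^2 = sqrt(2*alpha/pi)
= sqrt(2 * 0.694 / pi)
= 0.664691
A = sqrt(0.664691)
= 0.8153

0.8153


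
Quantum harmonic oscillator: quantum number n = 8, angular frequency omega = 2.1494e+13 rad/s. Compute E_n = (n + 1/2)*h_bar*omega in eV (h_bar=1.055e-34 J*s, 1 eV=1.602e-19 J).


E = (n + 1/2) * h_bar * omega
= (8 + 0.5) * 1.055e-34 * 2.1494e+13
= 8.5 * 2.2676e-21
= 1.9275e-20 J
= 0.1203 eV

0.1203


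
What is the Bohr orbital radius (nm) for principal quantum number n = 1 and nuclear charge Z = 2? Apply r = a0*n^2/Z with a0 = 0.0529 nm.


r = a0 * n^2 / Z
= 0.0529 * 1^2 / 2
= 0.0529 * 1 / 2
= 0.0265 nm

0.0265


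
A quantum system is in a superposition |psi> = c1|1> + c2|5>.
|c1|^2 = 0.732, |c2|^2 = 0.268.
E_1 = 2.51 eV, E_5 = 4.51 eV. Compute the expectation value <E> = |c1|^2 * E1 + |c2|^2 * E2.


<E> = |c1|^2 * E1 + |c2|^2 * E2
= 0.732 * 2.51 + 0.268 * 4.51
= 1.8373 + 1.2087
= 3.046 eV

3.046


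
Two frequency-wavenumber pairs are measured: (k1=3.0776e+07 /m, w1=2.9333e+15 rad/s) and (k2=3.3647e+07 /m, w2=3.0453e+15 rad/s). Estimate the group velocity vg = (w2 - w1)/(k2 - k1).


vg = (w2 - w1) / (k2 - k1)
= (3.0453e+15 - 2.9333e+15) / (3.3647e+07 - 3.0776e+07)
= 1.1200e+14 / 2.8710e+06
= 3.9011e+07 m/s

3.9011e+07


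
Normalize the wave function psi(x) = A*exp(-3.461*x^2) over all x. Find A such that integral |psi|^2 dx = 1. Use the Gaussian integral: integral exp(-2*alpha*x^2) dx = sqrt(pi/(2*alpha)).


integral |psi|^2 dx = A^2 * sqrt(pi/(2*alpha)) = 1
A^2 = sqrt(2*alpha/pi)
= sqrt(2 * 3.461 / pi)
= 1.484366
A = sqrt(1.484366)
= 1.2183

1.2183


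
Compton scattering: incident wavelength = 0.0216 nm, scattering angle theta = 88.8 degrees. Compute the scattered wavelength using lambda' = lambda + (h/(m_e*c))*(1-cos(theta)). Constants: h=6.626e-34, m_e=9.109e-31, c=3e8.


Compton wavelength: h/(m_e*c) = 2.4247e-12 m
d_lambda = 2.4247e-12 * (1 - cos(88.8 deg))
= 2.4247e-12 * 0.979058
= 2.3739e-12 m = 0.002374 nm
lambda' = 0.0216 + 0.002374
= 0.023974 nm

0.023974


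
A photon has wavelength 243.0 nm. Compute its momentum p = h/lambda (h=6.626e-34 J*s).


p = h / lambda
= 6.626e-34 / (243.0e-9)
= 6.626e-34 / 2.4300e-07
= 2.7267e-27 kg*m/s

2.7267e-27


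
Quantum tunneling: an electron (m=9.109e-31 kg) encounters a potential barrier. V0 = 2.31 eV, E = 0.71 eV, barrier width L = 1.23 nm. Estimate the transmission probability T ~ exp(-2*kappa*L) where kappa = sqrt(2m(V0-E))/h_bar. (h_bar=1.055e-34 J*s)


V0 - E = 1.6 eV = 2.5632e-19 J
kappa = sqrt(2 * m * (V0-E)) / h_bar
= sqrt(2 * 9.109e-31 * 2.5632e-19) / 1.055e-34
= 6.4772e+09 /m
2*kappa*L = 2 * 6.4772e+09 * 1.23e-9
= 15.934
T = exp(-15.934) = 1.202156e-07

1.202156e-07


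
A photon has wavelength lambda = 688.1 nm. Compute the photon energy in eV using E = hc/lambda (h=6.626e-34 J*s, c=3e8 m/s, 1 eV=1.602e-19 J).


E = hc / lambda
= (6.626e-34)(3e8) / (688.1e-9)
= 1.9878e-25 / 6.8810e-07
= 2.8888e-19 J
Converting to eV: 2.8888e-19 / 1.602e-19
= 1.8033 eV

1.8033


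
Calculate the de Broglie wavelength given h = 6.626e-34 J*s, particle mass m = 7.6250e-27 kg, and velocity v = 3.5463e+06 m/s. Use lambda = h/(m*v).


lambda = h / (m * v)
= 6.626e-34 / (7.6250e-27 * 3.5463e+06)
= 6.626e-34 / 2.7041e-20
= 2.4504e-14 m

2.4504e-14


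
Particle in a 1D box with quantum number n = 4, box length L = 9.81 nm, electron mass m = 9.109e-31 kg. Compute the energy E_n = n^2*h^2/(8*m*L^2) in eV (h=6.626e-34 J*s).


E = n^2 * h^2 / (8 * m * L^2)
= 4^2 * (6.626e-34)^2 / (8 * 9.109e-31 * (9.81e-9)^2)
= 16 * 4.3904e-67 / (8 * 9.109e-31 * 9.6236e-17)
= 1.0017e-20 J
= 0.0625 eV

0.0625


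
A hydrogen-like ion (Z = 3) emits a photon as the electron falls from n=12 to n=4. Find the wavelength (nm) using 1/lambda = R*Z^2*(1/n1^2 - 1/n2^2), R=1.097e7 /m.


1/lambda = R * Z^2 * (1/n1^2 - 1/n2^2)
= 1.097e7 * 3^2 * (1/4^2 - 1/12^2)
= 1.097e7 * 9 * (0.0625 - 0.006944)
= 5.4850e+06 /m
lambda = 1 / 5.4850e+06
= 182.3154 nm

182.3154


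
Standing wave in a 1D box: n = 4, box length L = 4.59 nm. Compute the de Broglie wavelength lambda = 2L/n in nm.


lambda = 2L / n
= 2 * 4.59 / 4
= 9.18 / 4
= 2.295 nm

2.295


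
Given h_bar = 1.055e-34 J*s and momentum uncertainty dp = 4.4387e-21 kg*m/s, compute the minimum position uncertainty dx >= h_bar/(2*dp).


dx = h_bar / (2 * dp)
= 1.055e-34 / (2 * 4.4387e-21)
= 1.055e-34 / 8.8774e-21
= 1.1884e-14 m

1.1884e-14


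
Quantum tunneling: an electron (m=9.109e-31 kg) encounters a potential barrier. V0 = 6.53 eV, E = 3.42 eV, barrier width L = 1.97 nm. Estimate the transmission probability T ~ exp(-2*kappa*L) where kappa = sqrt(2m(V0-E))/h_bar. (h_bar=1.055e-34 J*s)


V0 - E = 3.11 eV = 4.9822e-19 J
kappa = sqrt(2 * m * (V0-E)) / h_bar
= sqrt(2 * 9.109e-31 * 4.9822e-19) / 1.055e-34
= 9.0304e+09 /m
2*kappa*L = 2 * 9.0304e+09 * 1.97e-9
= 35.58
T = exp(-35.58) = 3.530335e-16

3.530335e-16


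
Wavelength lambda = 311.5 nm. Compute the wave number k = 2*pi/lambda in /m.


k = 2 * pi / lambda
= 6.2832 / (311.5e-9)
= 6.2832 / 3.1150e-07
= 2.0171e+07 /m

2.0171e+07


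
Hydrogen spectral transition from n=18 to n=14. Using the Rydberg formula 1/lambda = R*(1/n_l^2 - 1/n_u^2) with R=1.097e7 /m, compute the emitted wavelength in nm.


1/lambda = R * (1/n_l^2 - 1/n_u^2)
= 1.097e7 * (1/14^2 - 1/18^2)
= 1.097e7 * (0.005102 - 0.003086)
= 1.097e7 * 0.002016
= 2.2111e+04 /m
lambda = 1 / 2.2111e+04 = 45225.6153 nm

45225.6153
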